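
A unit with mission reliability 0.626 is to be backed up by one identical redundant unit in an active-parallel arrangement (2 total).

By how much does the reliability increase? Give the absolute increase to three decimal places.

R_before = 0.626
R_after = 1 − (1 − 0.626)^2 = 0.860
ΔR = 0.860 − 0.626 = 0.234

0.234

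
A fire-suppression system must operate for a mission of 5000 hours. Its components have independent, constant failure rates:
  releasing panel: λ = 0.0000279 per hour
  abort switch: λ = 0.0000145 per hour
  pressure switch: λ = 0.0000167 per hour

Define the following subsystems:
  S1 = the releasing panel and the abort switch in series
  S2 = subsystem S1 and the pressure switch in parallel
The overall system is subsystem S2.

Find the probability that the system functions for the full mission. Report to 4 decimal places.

0.9847

R(releasing panel) = exp(−0.0000279 × 5000) = 0.869793
R(abort switch) = exp(−0.0000145 × 5000) = 0.930066
R(pressure switch) = exp(−0.0000167 × 5000) = 0.919891
Series (releasing panel and abort switch): 0.869793 × 0.930066 = 0.808965
Parallel ([0.808965] and pressure switch): 1 − (1 − 0.808965)(1 − 0.919891) = 0.9847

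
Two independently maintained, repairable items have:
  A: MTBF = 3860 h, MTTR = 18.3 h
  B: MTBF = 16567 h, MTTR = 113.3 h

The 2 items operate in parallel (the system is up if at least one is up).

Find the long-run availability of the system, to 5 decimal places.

0.99997

A(A) = MTBF/(MTBF+MTTR) = 3860/(3860+18.3) = 0.995281
A(B) = MTBF/(MTBF+MTTR) = 16567/(16567+113.3) = 0.993208
Parallel availability: 1 − (1 − 0.995281)(1 − 0.993208) = 0.99997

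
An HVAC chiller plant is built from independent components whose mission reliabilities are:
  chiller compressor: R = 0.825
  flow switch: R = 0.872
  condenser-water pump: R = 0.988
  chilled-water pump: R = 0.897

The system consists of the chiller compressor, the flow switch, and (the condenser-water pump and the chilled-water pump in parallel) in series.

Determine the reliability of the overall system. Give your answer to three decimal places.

0.719

Parallel (condenser-water pump and chilled-water pump): 1 − (1 − 0.98800)(1 − 0.89700) = 0.99876
Series (chiller compressor, flow switch, and [0.99876]): 0.82500 × 0.87200 × 0.99876 = 0.719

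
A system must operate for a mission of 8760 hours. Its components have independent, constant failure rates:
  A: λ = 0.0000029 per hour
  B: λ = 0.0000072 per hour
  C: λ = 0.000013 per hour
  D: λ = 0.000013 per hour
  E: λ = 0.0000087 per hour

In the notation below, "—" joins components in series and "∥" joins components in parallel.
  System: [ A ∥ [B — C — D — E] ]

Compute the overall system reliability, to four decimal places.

R(A) = exp(−0.0000029 × 8760) = 0.974916
R(B) = exp(−0.0000072 × 8760) = 0.938876
R(C) = exp(−0.000013 × 8760) = 0.892365
R(D) = exp(−0.000013 × 8760) = 0.892365
R(E) = exp(−0.0000087 × 8760) = 0.926620
Series (B, C, D, and E): 0.938876 × 0.892365 × 0.892365 × 0.926620 = 0.692779
Parallel (A and [0.692779]): 1 − (1 − 0.974916)(1 − 0.692779) = 0.9923

0.9923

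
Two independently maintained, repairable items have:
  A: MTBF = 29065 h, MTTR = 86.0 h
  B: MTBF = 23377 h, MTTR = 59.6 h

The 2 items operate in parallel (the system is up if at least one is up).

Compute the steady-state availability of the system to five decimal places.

A(A) = MTBF/(MTBF+MTTR) = 29065/(29065+86.0) = 0.997050
A(B) = MTBF/(MTBF+MTTR) = 23377/(23377+59.6) = 0.997457
Parallel availability: 1 − (1 − 0.997050)(1 − 0.997457) = 0.99999

0.99999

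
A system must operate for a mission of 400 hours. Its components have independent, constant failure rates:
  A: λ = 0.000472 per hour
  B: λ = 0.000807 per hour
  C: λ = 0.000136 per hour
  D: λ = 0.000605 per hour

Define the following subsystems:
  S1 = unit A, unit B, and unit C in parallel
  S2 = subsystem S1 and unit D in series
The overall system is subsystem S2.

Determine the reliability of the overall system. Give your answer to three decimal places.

0.783

R(A) = exp(−0.000472 × 400) = 0.82795
R(B) = exp(−0.000807 × 400) = 0.72412
R(C) = exp(−0.000136 × 400) = 0.94705
R(D) = exp(−0.000605 × 400) = 0.78506
Parallel (A, B, and C): 1 − (1 − 0.82795)(1 − 0.72412)(1 − 0.94705) = 0.99749
Series ([0.99749] and D): 0.99749 × 0.78506 = 0.783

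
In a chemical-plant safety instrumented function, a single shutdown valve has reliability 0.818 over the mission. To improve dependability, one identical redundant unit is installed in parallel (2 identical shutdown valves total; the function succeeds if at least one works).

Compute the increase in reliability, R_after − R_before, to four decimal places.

0.1489

R_before = 0.818
R_after = 1 − (1 − 0.818)^2 = 0.9669
ΔR = 0.9669 − 0.818 = 0.1489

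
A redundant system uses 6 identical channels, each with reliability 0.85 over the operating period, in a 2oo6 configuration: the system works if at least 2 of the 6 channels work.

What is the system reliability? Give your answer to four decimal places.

0.9996

R = Σ_{i=2}^{6} C(6,i) p^i (1−p)^{6−i} with p = 0.85
C(6,2)·0.85^2·0.15^4 = 0.005486
C(6,3)·0.85^3·0.15^3 = 0.041453
C(6,4)·0.85^4·0.15^2 = 0.176177
C(6,5)·0.85^5·0.15^1 = 0.399335
C(6,6)·0.85^6·0.15^0 = 0.377150
Sum = 0.9996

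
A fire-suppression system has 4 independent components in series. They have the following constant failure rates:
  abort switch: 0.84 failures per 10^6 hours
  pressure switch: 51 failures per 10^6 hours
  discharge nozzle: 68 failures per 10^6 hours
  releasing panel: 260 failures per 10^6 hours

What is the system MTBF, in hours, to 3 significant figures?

Series of exponential components: λ_sys = Σ λ_i
λ_sys = 0.00000084 + 0.000051 + 0.000068 + 0.00026 = 3.7984e-04 /h
MTBF = 1 / λ_sys = 2630 h

2630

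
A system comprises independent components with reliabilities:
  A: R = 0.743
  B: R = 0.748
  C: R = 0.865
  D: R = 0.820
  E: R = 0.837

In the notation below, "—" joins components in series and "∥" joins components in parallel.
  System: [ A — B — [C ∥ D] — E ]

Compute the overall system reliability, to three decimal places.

0.454

Parallel (C and D): 1 − (1 − 0.86500)(1 − 0.82000) = 0.97570
Series (A, B, [0.97570], and E): 0.74300 × 0.74800 × 0.97570 × 0.83700 = 0.454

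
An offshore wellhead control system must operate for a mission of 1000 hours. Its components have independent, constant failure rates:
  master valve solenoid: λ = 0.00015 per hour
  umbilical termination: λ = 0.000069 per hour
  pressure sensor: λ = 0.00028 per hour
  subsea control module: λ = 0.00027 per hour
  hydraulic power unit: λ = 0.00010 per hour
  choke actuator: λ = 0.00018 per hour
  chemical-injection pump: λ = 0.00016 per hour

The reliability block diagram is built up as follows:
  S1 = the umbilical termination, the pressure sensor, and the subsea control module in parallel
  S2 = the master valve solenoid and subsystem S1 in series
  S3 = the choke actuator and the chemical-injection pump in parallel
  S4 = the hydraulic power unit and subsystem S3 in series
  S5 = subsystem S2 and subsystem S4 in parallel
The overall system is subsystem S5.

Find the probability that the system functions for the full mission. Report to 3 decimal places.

0.983

R(master valve solenoid) = exp(−0.00015 × 1000) = 0.86071
R(umbilical termination) = exp(−0.000069 × 1000) = 0.93333
R(pressure sensor) = exp(−0.00028 × 1000) = 0.75578
R(subsea control module) = exp(−0.00027 × 1000) = 0.76338
R(hydraulic power unit) = exp(−0.00010 × 1000) = 0.90484
R(choke actuator) = exp(−0.00018 × 1000) = 0.83527
R(chemical-injection pump) = exp(−0.00016 × 1000) = 0.85214
Parallel (umbilical termination, pressure sensor, and subsea control module): 1 − (1 − 0.93333)(1 − 0.75578)(1 − 0.76338) = 0.99615
Series (master valve solenoid and [0.99615]): 0.86071 × 0.99615 = 0.85740
Parallel (choke actuator and chemical-injection pump): 1 − (1 − 0.83527)(1 − 0.85214) = 0.97564
Series (hydraulic power unit and [0.97564]): 0.90484 × 0.97564 = 0.88280
Parallel ([0.85740] and [0.88280]): 1 − (1 − 0.85740)(1 − 0.88280) = 0.983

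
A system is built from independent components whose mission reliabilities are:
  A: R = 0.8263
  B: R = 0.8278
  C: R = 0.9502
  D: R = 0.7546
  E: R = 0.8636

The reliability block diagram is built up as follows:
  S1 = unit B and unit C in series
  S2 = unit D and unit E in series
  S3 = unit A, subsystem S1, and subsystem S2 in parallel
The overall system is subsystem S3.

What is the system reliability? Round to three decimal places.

0.987

Series (B and C): 0.82780 × 0.95020 = 0.78658
Series (D and E): 0.75460 × 0.86360 = 0.65167
Parallel (A, [0.78658], and [0.65167]): 1 − (1 − 0.82630)(1 − 0.78658)(1 − 0.65167) = 0.987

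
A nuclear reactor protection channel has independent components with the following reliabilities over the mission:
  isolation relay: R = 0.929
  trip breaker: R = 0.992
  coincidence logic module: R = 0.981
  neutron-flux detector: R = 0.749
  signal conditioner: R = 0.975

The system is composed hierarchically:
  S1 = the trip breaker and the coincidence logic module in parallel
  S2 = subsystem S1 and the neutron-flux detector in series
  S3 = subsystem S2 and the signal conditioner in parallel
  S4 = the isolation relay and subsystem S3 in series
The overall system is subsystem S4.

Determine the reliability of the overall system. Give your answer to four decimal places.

Parallel (trip breaker and coincidence logic module): 1 − (1 − 0.992000)(1 − 0.981000) = 0.999848
Series ([0.999848] and neutron-flux detector): 0.999848 × 0.749000 = 0.748886
Parallel ([0.748886] and signal conditioner): 1 − (1 − 0.748886)(1 − 0.975000) = 0.993722
Series (isolation relay and [0.993722]): 0.929000 × 0.993722 = 0.9232

0.9232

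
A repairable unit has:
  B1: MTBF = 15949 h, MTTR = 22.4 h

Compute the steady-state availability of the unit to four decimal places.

0.9986

A(B1) = MTBF/(MTBF+MTTR) = 15949/(15949+22.4) = 0.9986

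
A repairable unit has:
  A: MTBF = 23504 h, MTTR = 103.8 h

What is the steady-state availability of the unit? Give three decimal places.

A(A) = MTBF/(MTBF+MTTR) = 23504/(23504+103.8) = 0.996

0.996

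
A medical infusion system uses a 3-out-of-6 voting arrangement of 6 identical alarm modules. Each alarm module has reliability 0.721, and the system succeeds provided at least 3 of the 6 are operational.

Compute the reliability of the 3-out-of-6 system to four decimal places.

0.9450

R = Σ_{i=3}^{6} C(6,i) p^i (1−p)^{6−i} with p = 0.721
C(6,3)·0.721^3·0.279^3 = 0.162798
C(6,4)·0.721^4·0.279^2 = 0.315530
C(6,5)·0.721^5·0.279^1 = 0.326161
C(6,6)·0.721^6·0.279^0 = 0.140479
Sum = 0.9450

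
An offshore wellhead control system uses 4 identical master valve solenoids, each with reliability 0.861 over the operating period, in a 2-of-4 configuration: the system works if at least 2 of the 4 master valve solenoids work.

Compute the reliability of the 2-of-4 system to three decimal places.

0.990

R = Σ_{i=2}^{4} C(4,i) p^i (1−p)^{4−i} with p = 0.861
C(4,2)·0.861^2·0.139^2 = 0.08594
C(4,3)·0.861^3·0.139^1 = 0.35488
C(4,4)·0.861^4·0.139^0 = 0.54956
Sum = 0.990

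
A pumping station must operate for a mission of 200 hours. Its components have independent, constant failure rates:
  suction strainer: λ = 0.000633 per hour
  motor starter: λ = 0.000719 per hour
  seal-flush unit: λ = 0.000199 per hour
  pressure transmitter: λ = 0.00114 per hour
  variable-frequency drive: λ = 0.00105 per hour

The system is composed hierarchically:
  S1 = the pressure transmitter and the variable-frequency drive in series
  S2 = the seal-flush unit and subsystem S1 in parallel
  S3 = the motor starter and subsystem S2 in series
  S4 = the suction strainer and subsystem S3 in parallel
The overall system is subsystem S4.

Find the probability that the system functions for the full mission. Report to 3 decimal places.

R(suction strainer) = exp(−0.000633 × 200) = 0.88109
R(motor starter) = exp(−0.000719 × 200) = 0.86606
R(seal-flush unit) = exp(−0.000199 × 200) = 0.96098
R(pressure transmitter) = exp(−0.00114 × 200) = 0.79612
R(variable-frequency drive) = exp(−0.00105 × 200) = 0.81058
Series (pressure transmitter and variable-frequency drive): 0.79612 × 0.81058 = 0.64532
Parallel (seal-flush unit and [0.64532]): 1 − (1 − 0.96098)(1 − 0.64532) = 0.98616
Series (motor starter and [0.98616]): 0.86606 × 0.98616 = 0.85407
Parallel (suction strainer and [0.85407]): 1 − (1 − 0.88109)(1 − 0.85407) = 0.983

0.983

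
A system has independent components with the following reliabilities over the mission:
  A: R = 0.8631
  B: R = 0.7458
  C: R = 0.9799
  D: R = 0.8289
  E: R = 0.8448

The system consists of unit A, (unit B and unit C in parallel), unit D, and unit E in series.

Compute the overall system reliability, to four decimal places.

0.6013

Parallel (B and C): 1 − (1 − 0.745800)(1 − 0.979900) = 0.994891
Series (A, [0.994891], D, and E): 0.863100 × 0.994891 × 0.828900 × 0.844800 = 0.6013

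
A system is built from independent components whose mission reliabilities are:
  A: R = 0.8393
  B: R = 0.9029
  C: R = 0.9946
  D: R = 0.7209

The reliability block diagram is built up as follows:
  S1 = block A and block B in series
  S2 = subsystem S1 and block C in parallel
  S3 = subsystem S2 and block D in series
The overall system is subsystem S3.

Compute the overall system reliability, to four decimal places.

0.7200

Series (A and B): 0.839300 × 0.902900 = 0.757804
Parallel ([0.757804] and C): 1 − (1 − 0.757804)(1 − 0.994600) = 0.998692
Series ([0.998692] and D): 0.998692 × 0.720900 = 0.7200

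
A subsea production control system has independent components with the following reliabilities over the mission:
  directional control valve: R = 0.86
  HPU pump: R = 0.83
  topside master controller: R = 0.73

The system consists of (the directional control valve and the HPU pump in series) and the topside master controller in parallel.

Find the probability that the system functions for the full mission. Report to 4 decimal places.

Series (directional control valve and HPU pump): 0.860000 × 0.830000 = 0.713800
Parallel ([0.713800] and topside master controller): 1 − (1 − 0.713800)(1 − 0.730000) = 0.9227

0.9227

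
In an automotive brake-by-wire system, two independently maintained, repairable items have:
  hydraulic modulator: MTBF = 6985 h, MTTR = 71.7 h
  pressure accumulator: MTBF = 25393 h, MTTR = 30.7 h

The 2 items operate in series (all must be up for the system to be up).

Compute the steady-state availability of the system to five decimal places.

A(hydraulic modulator) = MTBF/(MTBF+MTTR) = 6985/(6985+71.7) = 0.989839
A(pressure accumulator) = MTBF/(MTBF+MTTR) = 25393/(25393+30.7) = 0.998792
Series availability: 0.989839 × 0.998792 = 0.98864

0.98864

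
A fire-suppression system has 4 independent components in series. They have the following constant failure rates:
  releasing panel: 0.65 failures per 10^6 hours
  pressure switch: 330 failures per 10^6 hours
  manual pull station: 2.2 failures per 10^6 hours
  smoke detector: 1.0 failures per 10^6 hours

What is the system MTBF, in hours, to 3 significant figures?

Series of exponential components: λ_sys = Σ λ_i
λ_sys = 0.00000065 + 0.00033 + 0.0000022 + 0.0000010 = 3.3385e-04 /h
MTBF = 1 / λ_sys = 3000 h

3000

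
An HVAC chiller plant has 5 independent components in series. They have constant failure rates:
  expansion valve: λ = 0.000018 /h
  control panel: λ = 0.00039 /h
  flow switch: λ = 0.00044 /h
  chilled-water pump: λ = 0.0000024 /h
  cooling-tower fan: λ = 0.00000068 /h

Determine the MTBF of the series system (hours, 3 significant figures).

Series of exponential components: λ_sys = Σ λ_i
λ_sys = 0.000018 + 0.00039 + 0.00044 + 0.0000024 + 0.00000068 = 8.5108e-04 /h
MTBF = 1 / λ_sys = 1170 h

1170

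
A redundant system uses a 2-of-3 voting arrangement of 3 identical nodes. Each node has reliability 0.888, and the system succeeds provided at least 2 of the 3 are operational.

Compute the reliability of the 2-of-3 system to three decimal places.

R = Σ_{i=2}^{3} C(3,i) p^i (1−p)^{3−i} with p = 0.888
C(3,2)·0.888^2·0.112^1 = 0.26495
C(3,3)·0.888^3·0.112^0 = 0.70023
Sum = 0.965

0.965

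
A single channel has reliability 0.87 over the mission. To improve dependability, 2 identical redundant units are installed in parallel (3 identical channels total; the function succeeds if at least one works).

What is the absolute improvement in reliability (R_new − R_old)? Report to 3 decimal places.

R_before = 0.87
R_after = 1 − (1 − 0.87)^3 = 0.998
ΔR = 0.998 − 0.87 = 0.128

0.128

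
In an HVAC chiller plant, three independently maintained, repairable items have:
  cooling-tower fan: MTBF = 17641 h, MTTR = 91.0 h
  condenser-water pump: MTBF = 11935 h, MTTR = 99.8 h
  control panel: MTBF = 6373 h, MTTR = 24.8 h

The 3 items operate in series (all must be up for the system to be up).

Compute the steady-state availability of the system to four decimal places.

A(cooling-tower fan) = MTBF/(MTBF+MTTR) = 17641/(17641+91.0) = 0.994868
A(condenser-water pump) = MTBF/(MTBF+MTTR) = 11935/(11935+99.8) = 0.991707
A(control panel) = MTBF/(MTBF+MTTR) = 6373/(6373+24.8) = 0.996124
Series availability: 0.994868 × 0.991707 × 0.996124 = 0.9828

0.9828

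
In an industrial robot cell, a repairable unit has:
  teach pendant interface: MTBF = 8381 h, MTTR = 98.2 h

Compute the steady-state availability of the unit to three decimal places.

0.988

A(teach pendant interface) = MTBF/(MTBF+MTTR) = 8381/(8381+98.2) = 0.988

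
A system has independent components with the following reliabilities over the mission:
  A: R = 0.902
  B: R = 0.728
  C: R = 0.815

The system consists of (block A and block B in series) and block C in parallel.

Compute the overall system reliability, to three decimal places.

0.936

Series (A and B): 0.90200 × 0.72800 = 0.65666
Parallel ([0.65666] and C): 1 − (1 − 0.65666)(1 − 0.81500) = 0.936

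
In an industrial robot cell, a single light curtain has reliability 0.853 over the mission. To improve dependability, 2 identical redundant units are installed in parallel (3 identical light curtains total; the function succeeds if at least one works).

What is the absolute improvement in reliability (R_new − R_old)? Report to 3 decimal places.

0.144

R_before = 0.853
R_after = 1 − (1 − 0.853)^3 = 0.997
ΔR = 0.997 − 0.853 = 0.144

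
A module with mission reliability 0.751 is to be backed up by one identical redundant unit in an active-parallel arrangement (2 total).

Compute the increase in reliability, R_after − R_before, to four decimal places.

0.1870

R_before = 0.751
R_after = 1 − (1 − 0.751)^2 = 0.9380
ΔR = 0.9380 − 0.751 = 0.1870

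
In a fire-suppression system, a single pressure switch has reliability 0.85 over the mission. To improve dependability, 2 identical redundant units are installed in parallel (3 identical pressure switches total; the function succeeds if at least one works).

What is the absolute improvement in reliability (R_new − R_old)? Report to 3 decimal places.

0.147

R_before = 0.85
R_after = 1 − (1 − 0.85)^3 = 0.997
ΔR = 0.997 − 0.85 = 0.147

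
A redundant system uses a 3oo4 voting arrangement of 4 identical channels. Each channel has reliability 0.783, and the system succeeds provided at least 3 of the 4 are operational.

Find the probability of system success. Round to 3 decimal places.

R = Σ_{i=3}^{4} C(4,i) p^i (1−p)^{4−i} with p = 0.783
C(4,3)·0.783^3·0.217^1 = 0.41668
C(4,4)·0.783^4·0.217^0 = 0.37588
Sum = 0.793

0.793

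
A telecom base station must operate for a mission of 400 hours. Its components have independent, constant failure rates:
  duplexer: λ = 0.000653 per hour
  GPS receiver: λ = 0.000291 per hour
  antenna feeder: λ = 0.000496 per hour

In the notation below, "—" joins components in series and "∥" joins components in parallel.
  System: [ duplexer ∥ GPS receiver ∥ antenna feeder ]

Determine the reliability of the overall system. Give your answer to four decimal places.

R(duplexer) = exp(−0.000653 × 400) = 0.770127
R(GPS receiver) = exp(−0.000291 × 400) = 0.890119
R(antenna feeder) = exp(−0.000496 × 400) = 0.820042
Parallel (duplexer, GPS receiver, and antenna feeder): 1 − (1 − 0.770127)(1 − 0.890119)(1 − 0.820042) = 0.9955

0.9955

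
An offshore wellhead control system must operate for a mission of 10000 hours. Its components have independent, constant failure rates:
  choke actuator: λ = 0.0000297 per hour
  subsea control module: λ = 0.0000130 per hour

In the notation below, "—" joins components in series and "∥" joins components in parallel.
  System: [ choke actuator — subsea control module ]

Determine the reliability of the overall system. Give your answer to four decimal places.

0.6525

R(choke actuator) = exp(−0.0000297 × 10000) = 0.743044
R(subsea control module) = exp(−0.0000130 × 10000) = 0.878095
Series (choke actuator and subsea control module): 0.743044 × 0.878095 = 0.6525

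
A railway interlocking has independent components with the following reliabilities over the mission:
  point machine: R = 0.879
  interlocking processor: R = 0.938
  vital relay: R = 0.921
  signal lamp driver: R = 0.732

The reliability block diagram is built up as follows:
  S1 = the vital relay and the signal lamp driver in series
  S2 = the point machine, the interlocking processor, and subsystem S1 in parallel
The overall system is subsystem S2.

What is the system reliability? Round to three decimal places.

0.998

Series (vital relay and signal lamp driver): 0.92100 × 0.73200 = 0.67417
Parallel (point machine, interlocking processor, and [0.67417]): 1 − (1 − 0.87900)(1 − 0.93800)(1 − 0.67417) = 0.998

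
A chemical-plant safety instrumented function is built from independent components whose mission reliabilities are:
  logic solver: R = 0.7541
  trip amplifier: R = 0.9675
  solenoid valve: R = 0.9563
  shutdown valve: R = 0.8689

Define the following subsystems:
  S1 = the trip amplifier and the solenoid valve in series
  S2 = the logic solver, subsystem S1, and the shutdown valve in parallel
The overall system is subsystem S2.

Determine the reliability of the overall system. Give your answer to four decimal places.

Series (trip amplifier and solenoid valve): 0.967500 × 0.956300 = 0.925220
Parallel (logic solver, [0.925220], and shutdown valve): 1 − (1 − 0.754100)(1 − 0.925220)(1 − 0.868900) = 0.9976

0.9976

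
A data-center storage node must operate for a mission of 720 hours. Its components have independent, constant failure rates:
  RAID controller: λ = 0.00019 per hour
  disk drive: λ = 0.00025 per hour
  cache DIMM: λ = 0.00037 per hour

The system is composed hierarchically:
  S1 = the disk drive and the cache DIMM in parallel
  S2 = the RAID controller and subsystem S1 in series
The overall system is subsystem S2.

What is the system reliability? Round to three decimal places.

0.839

R(RAID controller) = exp(−0.00019 × 720) = 0.87214
R(disk drive) = exp(−0.00025 × 720) = 0.83527
R(cache DIMM) = exp(−0.00037 × 720) = 0.76613
Parallel (disk drive and cache DIMM): 1 − (1 − 0.83527)(1 − 0.76613) = 0.96147
Series (RAID controller and [0.96147]): 0.87214 × 0.96147 = 0.839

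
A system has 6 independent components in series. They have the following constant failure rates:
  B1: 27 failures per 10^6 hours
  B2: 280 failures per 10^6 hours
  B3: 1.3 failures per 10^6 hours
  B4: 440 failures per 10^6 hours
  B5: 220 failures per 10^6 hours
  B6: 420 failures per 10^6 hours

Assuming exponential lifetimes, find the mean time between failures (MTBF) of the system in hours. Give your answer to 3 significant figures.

Series of exponential components: λ_sys = Σ λ_i
λ_sys = 0.000027 + 0.00028 + 0.0000013 + 0.00044 + 0.00022 + 0.00042 = 1.3883e-03 /h
MTBF = 1 / λ_sys = 720 h

720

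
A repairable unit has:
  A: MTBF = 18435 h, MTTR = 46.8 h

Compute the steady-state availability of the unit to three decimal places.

A(A) = MTBF/(MTBF+MTTR) = 18435/(18435+46.8) = 0.997

0.997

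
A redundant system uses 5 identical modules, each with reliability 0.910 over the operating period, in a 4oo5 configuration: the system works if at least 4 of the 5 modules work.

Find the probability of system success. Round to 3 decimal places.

R = Σ_{i=4}^{5} C(5,i) p^i (1−p)^{5−i} with p = 0.910
C(5,4)·0.910^4·0.090^1 = 0.30859
C(5,5)·0.910^5·0.090^0 = 0.62403
Sum = 0.933

0.933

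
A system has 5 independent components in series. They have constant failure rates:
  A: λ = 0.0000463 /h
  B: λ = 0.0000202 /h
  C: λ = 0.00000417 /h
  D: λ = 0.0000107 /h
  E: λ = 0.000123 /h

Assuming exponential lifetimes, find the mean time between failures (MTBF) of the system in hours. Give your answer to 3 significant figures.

Series of exponential components: λ_sys = Σ λ_i
λ_sys = 0.0000463 + 0.0000202 + 0.00000417 + 0.0000107 + 0.000123 = 2.0437e-04 /h
MTBF = 1 / λ_sys = 4890 h

4890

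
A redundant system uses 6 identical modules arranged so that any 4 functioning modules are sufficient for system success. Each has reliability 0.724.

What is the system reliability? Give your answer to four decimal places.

0.7874

R = Σ_{i=4}^{6} C(6,i) p^i (1−p)^{6−i} with p = 0.724
C(6,4)·0.724^4·0.276^2 = 0.313952
C(6,5)·0.724^5·0.276^1 = 0.329422
C(6,6)·0.724^6·0.276^0 = 0.144023
Sum = 0.7874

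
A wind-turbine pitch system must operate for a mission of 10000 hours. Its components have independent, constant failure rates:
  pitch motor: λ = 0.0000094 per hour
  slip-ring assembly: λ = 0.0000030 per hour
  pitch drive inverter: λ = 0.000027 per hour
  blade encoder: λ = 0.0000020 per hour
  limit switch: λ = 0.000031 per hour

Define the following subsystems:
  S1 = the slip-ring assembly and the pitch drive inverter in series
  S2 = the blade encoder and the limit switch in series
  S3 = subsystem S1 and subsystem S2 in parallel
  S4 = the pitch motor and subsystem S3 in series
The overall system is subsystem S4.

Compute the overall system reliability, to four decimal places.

R(pitch motor) = exp(−0.0000094 × 10000) = 0.910283
R(slip-ring assembly) = exp(−0.0000030 × 10000) = 0.970446
R(pitch drive inverter) = exp(−0.000027 × 10000) = 0.763379
R(blade encoder) = exp(−0.0000020 × 10000) = 0.980199
R(limit switch) = exp(−0.000031 × 10000) = 0.733447
Series (slip-ring assembly and pitch drive inverter): 0.970446 × 0.763379 = 0.740818
Series (blade encoder and limit switch): 0.980199 × 0.733447 = 0.718924
Parallel ([0.740818] and [0.718924]): 1 − (1 − 0.740818)(1 − 0.718924) = 0.927150
Series (pitch motor and [0.927150]): 0.910283 × 0.927150 = 0.8440

0.8440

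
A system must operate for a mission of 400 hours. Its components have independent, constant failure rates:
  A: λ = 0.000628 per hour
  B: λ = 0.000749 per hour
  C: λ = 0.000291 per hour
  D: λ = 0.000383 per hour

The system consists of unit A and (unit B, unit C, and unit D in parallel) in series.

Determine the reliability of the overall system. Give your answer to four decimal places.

R(A) = exp(−0.000628 × 400) = 0.777867
R(B) = exp(−0.000749 × 400) = 0.741115
R(C) = exp(−0.000291 × 400) = 0.890119
R(D) = exp(−0.000383 × 400) = 0.857958
Parallel (B, C, and D): 1 − (1 − 0.741115)(1 − 0.890119)(1 − 0.857958) = 0.995959
Series (A and [0.995959]): 0.777867 × 0.995959 = 0.7747

0.7747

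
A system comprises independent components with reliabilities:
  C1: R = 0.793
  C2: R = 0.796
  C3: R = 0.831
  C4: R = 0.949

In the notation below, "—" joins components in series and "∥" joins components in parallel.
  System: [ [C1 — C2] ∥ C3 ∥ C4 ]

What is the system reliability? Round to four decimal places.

0.9968

Series (C1 and C2): 0.793000 × 0.796000 = 0.631228
Parallel ([0.631228], C3, and C4): 1 − (1 − 0.631228)(1 − 0.831000)(1 − 0.949000) = 0.9968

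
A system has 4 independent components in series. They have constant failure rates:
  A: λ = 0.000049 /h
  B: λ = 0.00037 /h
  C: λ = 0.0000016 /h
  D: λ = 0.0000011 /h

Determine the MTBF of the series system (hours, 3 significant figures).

Series of exponential components: λ_sys = Σ λ_i
λ_sys = 0.000049 + 0.00037 + 0.0000016 + 0.0000011 = 4.2170e-04 /h
MTBF = 1 / λ_sys = 2370 h

2370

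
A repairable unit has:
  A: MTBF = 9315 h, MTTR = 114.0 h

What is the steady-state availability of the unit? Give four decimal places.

A(A) = MTBF/(MTBF+MTTR) = 9315/(9315+114.0) = 0.9879

0.9879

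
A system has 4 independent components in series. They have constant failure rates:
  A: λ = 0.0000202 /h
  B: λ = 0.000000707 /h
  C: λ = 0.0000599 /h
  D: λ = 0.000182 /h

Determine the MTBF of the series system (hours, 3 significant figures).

3810

Series of exponential components: λ_sys = Σ λ_i
λ_sys = 0.0000202 + 0.000000707 + 0.0000599 + 0.000182 = 2.6281e-04 /h
MTBF = 1 / λ_sys = 3810 h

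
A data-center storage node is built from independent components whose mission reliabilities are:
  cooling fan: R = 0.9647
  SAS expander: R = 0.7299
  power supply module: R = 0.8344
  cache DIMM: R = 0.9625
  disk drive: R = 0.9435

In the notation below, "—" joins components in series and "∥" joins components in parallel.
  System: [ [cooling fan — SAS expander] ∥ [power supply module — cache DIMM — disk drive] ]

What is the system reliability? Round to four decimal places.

0.9283

Series (cooling fan and SAS expander): 0.964700 × 0.729900 = 0.704135
Series (power supply module, cache DIMM, and disk drive): 0.834400 × 0.962500 × 0.943500 = 0.757734
Parallel ([0.704135] and [0.757734]): 1 − (1 − 0.704135)(1 − 0.757734) = 0.9283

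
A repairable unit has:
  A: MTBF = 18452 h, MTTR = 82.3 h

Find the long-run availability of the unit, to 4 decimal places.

0.9956

A(A) = MTBF/(MTBF+MTTR) = 18452/(18452+82.3) = 0.9956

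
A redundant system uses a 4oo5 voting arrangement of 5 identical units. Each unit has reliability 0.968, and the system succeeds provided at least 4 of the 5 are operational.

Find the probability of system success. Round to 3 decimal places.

R = Σ_{i=4}^{5} C(5,i) p^i (1−p)^{5−i} with p = 0.968
C(5,4)·0.968^4·0.032^1 = 0.14048
C(5,5)·0.968^5·0.032^0 = 0.84992
Sum = 0.990

0.990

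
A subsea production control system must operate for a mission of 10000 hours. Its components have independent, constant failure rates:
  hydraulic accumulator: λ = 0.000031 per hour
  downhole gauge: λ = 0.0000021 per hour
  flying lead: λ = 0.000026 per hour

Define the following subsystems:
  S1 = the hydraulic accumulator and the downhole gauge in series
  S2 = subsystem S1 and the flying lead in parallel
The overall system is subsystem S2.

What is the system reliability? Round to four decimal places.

R(hydraulic accumulator) = exp(−0.000031 × 10000) = 0.733447
R(downhole gauge) = exp(−0.0000021 × 10000) = 0.979219
R(flying lead) = exp(−0.000026 × 10000) = 0.771052
Series (hydraulic accumulator and downhole gauge): 0.733447 × 0.979219 = 0.718205
Parallel ([0.718205] and flying lead): 1 − (1 − 0.718205)(1 − 0.771052) = 0.9355

0.9355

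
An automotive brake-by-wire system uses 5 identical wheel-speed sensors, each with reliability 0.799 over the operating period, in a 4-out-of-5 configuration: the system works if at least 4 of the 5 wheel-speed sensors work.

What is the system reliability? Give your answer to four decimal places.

0.7352

R = Σ_{i=4}^{5} C(5,i) p^i (1−p)^{5−i} with p = 0.799
C(5,4)·0.799^4·0.201^1 = 0.409594
C(5,5)·0.799^5·0.201^0 = 0.325637
Sum = 0.7352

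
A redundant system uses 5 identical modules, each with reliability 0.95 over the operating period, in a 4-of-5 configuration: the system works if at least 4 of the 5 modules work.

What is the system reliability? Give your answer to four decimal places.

R = Σ_{i=4}^{5} C(5,i) p^i (1−p)^{5−i} with p = 0.95
C(5,4)·0.95^4·0.05^1 = 0.203627
C(5,5)·0.95^5·0.05^0 = 0.773781
Sum = 0.9774

0.9774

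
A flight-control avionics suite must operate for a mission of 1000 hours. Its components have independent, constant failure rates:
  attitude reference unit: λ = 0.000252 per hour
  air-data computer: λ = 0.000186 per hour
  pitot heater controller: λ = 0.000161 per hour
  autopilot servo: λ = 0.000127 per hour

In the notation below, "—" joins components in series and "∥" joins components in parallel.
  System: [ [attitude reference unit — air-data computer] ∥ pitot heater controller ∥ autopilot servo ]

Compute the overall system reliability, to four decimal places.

0.9937

R(attitude reference unit) = exp(−0.000252 × 1000) = 0.777245
R(air-data computer) = exp(−0.000186 × 1000) = 0.830274
R(pitot heater controller) = exp(−0.000161 × 1000) = 0.851292
R(autopilot servo) = exp(−0.000127 × 1000) = 0.880734
Series (attitude reference unit and air-data computer): 0.777245 × 0.830274 = 0.645326
Parallel ([0.645326], pitot heater controller, and autopilot servo): 1 − (1 − 0.645326)(1 − 0.851292)(1 − 0.880734) = 0.9937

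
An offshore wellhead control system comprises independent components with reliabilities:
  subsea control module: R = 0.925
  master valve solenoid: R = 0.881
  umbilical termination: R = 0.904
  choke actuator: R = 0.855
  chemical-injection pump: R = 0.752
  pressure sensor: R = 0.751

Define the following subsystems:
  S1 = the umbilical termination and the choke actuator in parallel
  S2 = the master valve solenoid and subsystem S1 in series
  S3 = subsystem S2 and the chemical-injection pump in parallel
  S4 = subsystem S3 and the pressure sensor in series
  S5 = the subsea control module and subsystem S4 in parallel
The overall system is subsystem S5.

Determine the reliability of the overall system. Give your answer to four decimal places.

0.9795

Parallel (umbilical termination and choke actuator): 1 − (1 − 0.904000)(1 − 0.855000) = 0.986080
Series (master valve solenoid and [0.986080]): 0.881000 × 0.986080 = 0.868736
Parallel ([0.868736] and chemical-injection pump): 1 − (1 − 0.868736)(1 − 0.752000) = 0.967447
Series ([0.967447] and pressure sensor): 0.967447 × 0.751000 = 0.726553
Parallel (subsea control module and [0.726553]): 1 − (1 − 0.925000)(1 − 0.726553) = 0.9795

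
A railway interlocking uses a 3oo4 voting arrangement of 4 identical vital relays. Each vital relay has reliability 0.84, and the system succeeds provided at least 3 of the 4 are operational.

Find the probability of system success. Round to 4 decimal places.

R = Σ_{i=3}^{4} C(4,i) p^i (1−p)^{4−i} with p = 0.84
C(4,3)·0.84^3·0.16^1 = 0.379331
C(4,4)·0.84^4·0.16^0 = 0.497871
Sum = 0.8772

0.8772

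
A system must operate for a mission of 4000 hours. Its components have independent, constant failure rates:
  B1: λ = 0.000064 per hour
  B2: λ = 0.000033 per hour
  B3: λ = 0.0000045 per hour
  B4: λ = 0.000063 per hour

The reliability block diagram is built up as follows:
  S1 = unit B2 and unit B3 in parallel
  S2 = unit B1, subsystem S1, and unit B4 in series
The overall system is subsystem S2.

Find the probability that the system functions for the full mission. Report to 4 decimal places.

0.6004

R(B1) = exp(−0.000064 × 4000) = 0.774142
R(B2) = exp(−0.000033 × 4000) = 0.876341
R(B3) = exp(−0.0000045 × 4000) = 0.982161
R(B4) = exp(−0.000063 × 4000) = 0.777245
Parallel (B2 and B3): 1 − (1 − 0.876341)(1 − 0.982161) = 0.997794
Series (B1, [0.997794], and B4): 0.774142 × 0.997794 × 0.777245 = 0.6004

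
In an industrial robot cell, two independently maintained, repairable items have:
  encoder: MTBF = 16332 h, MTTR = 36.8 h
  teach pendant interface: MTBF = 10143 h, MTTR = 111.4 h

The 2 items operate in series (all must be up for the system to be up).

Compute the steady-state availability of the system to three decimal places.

0.987

A(encoder) = MTBF/(MTBF+MTTR) = 16332/(16332+36.8) = 0.997752
A(teach pendant interface) = MTBF/(MTBF+MTTR) = 10143/(10143+111.4) = 0.989136
Series availability: 0.997752 × 0.989136 = 0.987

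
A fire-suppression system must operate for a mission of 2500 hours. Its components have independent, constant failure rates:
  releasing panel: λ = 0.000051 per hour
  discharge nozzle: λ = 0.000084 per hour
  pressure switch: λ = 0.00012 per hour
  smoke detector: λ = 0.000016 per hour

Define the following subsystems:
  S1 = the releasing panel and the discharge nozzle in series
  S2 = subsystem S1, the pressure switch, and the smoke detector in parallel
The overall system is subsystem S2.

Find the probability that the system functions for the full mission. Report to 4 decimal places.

0.9971

R(releasing panel) = exp(−0.000051 × 2500) = 0.880293
R(discharge nozzle) = exp(−0.000084 × 2500) = 0.810584
R(pressure switch) = exp(−0.00012 × 2500) = 0.740818
R(smoke detector) = exp(−0.000016 × 2500) = 0.960789
Series (releasing panel and discharge nozzle): 0.880293 × 0.810584 = 0.713551
Parallel ([0.713551], pressure switch, and smoke detector): 1 − (1 − 0.713551)(1 − 0.740818)(1 − 0.960789) = 0.9971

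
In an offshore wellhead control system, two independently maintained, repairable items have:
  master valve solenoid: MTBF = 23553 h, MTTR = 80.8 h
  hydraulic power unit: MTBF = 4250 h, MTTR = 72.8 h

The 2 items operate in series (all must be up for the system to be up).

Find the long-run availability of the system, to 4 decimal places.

A(master valve solenoid) = MTBF/(MTBF+MTTR) = 23553/(23553+80.8) = 0.996581
A(hydraulic power unit) = MTBF/(MTBF+MTTR) = 4250/(4250+72.8) = 0.983159
Series availability: 0.996581 × 0.983159 = 0.9798

0.9798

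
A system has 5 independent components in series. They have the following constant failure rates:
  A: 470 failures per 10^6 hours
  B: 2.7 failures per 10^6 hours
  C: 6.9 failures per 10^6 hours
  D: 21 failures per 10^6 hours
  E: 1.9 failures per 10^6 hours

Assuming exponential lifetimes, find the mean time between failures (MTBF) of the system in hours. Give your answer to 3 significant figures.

Series of exponential components: λ_sys = Σ λ_i
λ_sys = 0.00047 + 0.0000027 + 0.0000069 + 0.000021 + 0.0000019 = 5.0250e-04 /h
MTBF = 1 / λ_sys = 1990 h

1990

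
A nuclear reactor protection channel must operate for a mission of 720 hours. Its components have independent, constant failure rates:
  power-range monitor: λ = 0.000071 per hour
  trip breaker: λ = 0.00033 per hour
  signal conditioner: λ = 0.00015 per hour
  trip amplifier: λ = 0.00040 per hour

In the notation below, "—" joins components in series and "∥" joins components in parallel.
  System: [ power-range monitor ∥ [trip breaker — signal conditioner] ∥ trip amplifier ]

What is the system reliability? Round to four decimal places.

0.9964

R(power-range monitor) = exp(−0.000071 × 720) = 0.950165
R(trip breaker) = exp(−0.00033 × 720) = 0.788518
R(signal conditioner) = exp(−0.00015 × 720) = 0.897628
R(trip amplifier) = exp(−0.00040 × 720) = 0.749762
Series (trip breaker and signal conditioner): 0.788518 × 0.897628 = 0.707796
Parallel (power-range monitor, [0.707796], and trip amplifier): 1 − (1 − 0.950165)(1 − 0.707796)(1 − 0.749762) = 0.9964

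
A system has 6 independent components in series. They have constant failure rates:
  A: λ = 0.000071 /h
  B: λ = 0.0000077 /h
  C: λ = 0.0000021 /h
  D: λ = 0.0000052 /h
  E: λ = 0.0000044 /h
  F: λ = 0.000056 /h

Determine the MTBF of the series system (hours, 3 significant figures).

Series of exponential components: λ_sys = Σ λ_i
λ_sys = 0.000071 + 0.0000077 + 0.0000021 + 0.0000052 + 0.0000044 + 0.000056 = 1.4640e-04 /h
MTBF = 1 / λ_sys = 6830 h

6830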